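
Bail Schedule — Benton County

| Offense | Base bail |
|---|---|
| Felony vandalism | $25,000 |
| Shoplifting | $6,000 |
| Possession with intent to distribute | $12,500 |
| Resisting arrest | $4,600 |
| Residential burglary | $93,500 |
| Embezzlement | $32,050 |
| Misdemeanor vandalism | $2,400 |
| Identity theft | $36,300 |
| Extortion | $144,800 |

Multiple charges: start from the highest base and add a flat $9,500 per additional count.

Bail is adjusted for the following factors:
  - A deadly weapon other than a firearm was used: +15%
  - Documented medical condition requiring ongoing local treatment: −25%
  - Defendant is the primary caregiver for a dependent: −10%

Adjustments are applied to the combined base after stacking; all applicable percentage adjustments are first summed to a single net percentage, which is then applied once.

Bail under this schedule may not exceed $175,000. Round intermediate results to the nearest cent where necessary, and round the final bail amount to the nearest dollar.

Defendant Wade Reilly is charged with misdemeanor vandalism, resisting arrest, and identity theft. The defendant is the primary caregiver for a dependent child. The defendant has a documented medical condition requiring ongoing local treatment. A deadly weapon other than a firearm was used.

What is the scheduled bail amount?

Base amounts from the schedule: misdemeanor vandalism $2,400; resisting arrest $4,600; identity theft $36,300.
Stacking rule: highest base plus $9,500 per additional charge. Highest is identity theft at $36,300; 2 additional charges → +$19,000. Combined base = $55,300.
Net percentage adjustment: +15% −25% −10% = −20%. $55,300 × 0.8 = $44,240.
$44,240 is within the $175,000 maximum.

$44,240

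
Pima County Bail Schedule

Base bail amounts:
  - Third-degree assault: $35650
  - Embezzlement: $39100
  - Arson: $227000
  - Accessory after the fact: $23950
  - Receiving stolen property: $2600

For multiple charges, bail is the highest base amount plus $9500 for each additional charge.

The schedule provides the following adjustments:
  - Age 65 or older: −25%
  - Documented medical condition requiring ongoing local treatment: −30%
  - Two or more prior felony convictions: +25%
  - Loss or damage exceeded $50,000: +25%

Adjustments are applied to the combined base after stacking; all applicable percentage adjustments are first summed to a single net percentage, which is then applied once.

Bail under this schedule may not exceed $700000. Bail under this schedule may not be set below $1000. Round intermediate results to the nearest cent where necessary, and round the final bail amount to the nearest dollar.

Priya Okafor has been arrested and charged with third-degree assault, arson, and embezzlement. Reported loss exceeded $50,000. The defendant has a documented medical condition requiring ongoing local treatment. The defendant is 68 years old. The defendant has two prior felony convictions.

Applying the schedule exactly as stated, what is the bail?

$233700

Base amounts from the schedule: third-degree assault $35650; arson $227000; embezzlement $39100.
Stacking rule: highest base plus $9500 per additional charge. Highest is arson at $227000; 2 additional charges → +$19000. Combined base = $246000.
Net percentage adjustment: −25% −30% +25% +25% = −5%. $246000 × 0.95 = $233700.
$233700 is within the $700000 maximum.
$233700 is at or above the $1000 minimum.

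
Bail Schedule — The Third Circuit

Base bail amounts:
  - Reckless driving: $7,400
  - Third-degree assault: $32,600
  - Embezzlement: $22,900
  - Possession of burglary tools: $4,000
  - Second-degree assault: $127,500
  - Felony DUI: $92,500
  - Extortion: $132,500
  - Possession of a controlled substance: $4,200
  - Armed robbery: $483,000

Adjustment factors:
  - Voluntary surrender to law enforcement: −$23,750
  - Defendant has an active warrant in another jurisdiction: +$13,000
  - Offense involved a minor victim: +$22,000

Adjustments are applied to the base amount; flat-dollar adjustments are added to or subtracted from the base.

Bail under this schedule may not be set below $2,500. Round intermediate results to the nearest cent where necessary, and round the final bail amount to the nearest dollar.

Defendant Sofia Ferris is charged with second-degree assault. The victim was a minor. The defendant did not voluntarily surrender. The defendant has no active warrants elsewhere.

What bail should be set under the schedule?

Base amounts from the schedule: second-degree assault $127,500.
Single charge. Combined base = $127,500.
Offense involved a minor victim (+$22,000 flat): $127,500 + $22,000 = $149,500.
$149,500 is at or above the $2,500 minimum.

$149,500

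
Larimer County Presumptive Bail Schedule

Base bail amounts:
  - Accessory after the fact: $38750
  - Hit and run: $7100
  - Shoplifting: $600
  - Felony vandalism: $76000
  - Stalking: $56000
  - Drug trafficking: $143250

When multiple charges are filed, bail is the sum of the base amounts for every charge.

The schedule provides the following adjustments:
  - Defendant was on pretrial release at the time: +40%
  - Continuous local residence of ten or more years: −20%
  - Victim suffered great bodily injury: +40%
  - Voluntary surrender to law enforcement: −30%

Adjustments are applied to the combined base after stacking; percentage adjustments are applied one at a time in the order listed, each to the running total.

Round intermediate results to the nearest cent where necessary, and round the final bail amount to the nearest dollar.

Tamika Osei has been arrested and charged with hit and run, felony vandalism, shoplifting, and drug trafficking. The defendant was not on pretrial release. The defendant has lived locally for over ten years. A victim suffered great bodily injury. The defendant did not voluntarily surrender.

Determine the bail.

$254184

Base amounts from the schedule: hit and run $7100; felony vandalism $76000; shoplifting $600; drug trafficking $143250.
Stacking rule: sum of all bases. $7100 + $76000 + $600 + $143250 = $226950.
Continuous local residence of ten or more years (−20%): $226950 × 0.8 = $181560.
Victim suffered great bodily injury (+40%): $181560 × 1.4 = $254184.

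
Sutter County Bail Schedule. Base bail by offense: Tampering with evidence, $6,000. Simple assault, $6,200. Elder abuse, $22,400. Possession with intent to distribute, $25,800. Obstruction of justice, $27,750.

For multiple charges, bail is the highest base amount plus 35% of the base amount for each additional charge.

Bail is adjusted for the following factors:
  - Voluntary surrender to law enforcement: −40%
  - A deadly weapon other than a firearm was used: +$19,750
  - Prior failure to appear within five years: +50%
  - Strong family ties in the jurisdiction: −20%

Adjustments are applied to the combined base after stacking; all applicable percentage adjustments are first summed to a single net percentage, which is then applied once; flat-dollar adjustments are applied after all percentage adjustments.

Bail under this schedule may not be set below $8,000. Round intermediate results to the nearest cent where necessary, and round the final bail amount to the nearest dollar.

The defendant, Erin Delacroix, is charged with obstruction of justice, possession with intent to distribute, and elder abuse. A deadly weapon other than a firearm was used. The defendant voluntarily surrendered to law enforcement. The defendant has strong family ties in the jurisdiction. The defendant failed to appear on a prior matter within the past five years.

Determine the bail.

Base amounts from the schedule: obstruction of justice $27,750; possession with intent to distribute $25,800; elder abuse $22,400.
Stacking rule: highest base plus 35% of each additional charge. Highest is obstruction of justice at $27,750. Additional: $25,800 × 35% = $9,030; $22,400 × 35% = $7,840. Combined base = $27,750 + $16,870 = $44,620.
Net percentage adjustment: −40% +50% −20% = −10%. $44,620 × 0.9 = $40,158.
A deadly weapon other than a firearm was used (+$19,750 flat): $40,158 + $19,750 = $59,908.
$59,908 is at or above the $8,000 minimum.

$59,908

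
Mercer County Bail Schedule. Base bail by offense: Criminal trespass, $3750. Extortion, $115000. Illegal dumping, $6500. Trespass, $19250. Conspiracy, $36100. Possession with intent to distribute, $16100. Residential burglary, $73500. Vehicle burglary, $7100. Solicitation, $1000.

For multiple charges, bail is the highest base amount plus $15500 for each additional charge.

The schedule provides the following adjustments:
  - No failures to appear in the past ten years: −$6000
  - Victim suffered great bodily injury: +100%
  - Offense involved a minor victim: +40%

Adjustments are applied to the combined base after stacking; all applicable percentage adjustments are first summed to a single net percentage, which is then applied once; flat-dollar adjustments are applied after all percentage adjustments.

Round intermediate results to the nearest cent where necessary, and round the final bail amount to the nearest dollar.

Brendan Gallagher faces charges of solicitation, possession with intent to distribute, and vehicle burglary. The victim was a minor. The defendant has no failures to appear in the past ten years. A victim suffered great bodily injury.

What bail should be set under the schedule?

$107040

Base amounts from the schedule: solicitation $1000; possession with intent to distribute $16100; vehicle burglary $7100.
Stacking rule: highest base plus $15500 per additional charge. Highest is possession with intent to distribute at $16100; 2 additional charges → +$31000. Combined base = $47100.
Net percentage adjustment: +100% +40% = +140%. $47100 × 2.4 = $113040.
No failures to appear in the past ten years (−$6000 flat): $113040 − $6000 = $107040.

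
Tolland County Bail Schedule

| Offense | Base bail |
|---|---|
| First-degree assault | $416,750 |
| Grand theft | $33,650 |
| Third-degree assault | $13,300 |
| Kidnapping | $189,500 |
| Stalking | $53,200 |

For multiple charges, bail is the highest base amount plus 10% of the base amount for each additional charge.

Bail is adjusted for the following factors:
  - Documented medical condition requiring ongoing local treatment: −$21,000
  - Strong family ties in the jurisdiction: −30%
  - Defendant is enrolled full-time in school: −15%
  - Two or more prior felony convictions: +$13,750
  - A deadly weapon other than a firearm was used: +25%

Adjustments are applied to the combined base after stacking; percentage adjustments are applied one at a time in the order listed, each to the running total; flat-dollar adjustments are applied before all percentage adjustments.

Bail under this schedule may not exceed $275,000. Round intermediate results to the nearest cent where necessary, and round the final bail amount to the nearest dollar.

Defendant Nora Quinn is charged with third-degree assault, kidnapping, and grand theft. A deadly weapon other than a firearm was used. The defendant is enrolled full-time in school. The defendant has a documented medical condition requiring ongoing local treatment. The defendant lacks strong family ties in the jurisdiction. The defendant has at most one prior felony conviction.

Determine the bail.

Base amounts from the schedule: third-degree assault $13,300; kidnapping $189,500; grand theft $33,650.
Stacking rule: highest base plus 10% of each additional charge. Highest is kidnapping at $189,500. Additional: $13,300 × 10% = $1,330; $33,650 × 10% = $3,365. Combined base = $189,500 + $4,695 = $194,195.
Documented medical condition requiring ongoing local treatment (−$21,000 flat): $194,195 − $21,000 = $173,195.
Defendant is enrolled full-time in school (−15%): $173,195 × 0.85 = $147,215.75.
A deadly weapon other than a firearm was used (+25%): $147,215.75 × 1.25 = $184,019.69.
$184,019.69 is within the $275,000 maximum.
Rounded to the nearest dollar: $184,020.

$184,020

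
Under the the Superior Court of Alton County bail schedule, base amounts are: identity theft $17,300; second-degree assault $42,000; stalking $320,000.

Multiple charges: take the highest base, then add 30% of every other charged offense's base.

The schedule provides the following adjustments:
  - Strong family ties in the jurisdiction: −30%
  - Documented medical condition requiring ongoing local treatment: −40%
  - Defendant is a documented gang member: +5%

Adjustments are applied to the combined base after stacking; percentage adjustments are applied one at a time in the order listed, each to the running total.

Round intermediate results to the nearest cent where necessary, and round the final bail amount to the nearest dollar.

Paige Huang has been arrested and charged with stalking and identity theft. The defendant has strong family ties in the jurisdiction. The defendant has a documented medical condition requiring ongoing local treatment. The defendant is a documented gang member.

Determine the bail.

Base amounts from the schedule: stalking $320,000; identity theft $17,300.
Stacking rule: highest base plus 30% of each additional charge. Highest is stalking at $320,000. Additional: $17,300 × 30% = $5,190. Combined base = $320,000 + $5,190 = $325,190.
Strong family ties in the jurisdiction (−30%): $325,190 × 0.7 = $227,633.
Documented medical condition requiring ongoing local treatment (−40%): $227,633 × 0.6 = $136,579.80.
Defendant is a documented gang member (+5%): $136,579.80 × 1.05 = $143,408.79.
Rounded to the nearest dollar: $143,409.

$143,409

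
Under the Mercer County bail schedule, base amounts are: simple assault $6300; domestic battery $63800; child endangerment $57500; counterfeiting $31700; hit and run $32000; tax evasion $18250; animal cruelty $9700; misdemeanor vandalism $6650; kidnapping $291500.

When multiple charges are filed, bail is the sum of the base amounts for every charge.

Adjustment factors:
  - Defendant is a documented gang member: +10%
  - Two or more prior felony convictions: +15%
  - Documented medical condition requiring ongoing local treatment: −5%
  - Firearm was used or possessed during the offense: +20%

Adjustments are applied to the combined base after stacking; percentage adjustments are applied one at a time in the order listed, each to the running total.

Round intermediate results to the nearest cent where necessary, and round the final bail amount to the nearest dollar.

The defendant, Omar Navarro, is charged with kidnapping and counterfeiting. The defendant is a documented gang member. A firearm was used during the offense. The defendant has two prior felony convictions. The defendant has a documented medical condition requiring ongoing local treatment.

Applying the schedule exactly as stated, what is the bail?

$466087

Base amounts from the schedule: kidnapping $291500; counterfeiting $31700.
Stacking rule: sum of all bases. $291500 + $31700 = $323200.
Defendant is a documented gang member (+10%): $323200 × 1.1 = $355520.
Two or more prior felony convictions (+15%): $355520 × 1.15 = $408848.
Documented medical condition requiring ongoing local treatment (−5%): $408848 × 0.95 = $388405.60.
Firearm was used or possessed during the offense (+20%): $388405.60 × 1.2 = $466086.72.
Rounded to the nearest dollar: $466087.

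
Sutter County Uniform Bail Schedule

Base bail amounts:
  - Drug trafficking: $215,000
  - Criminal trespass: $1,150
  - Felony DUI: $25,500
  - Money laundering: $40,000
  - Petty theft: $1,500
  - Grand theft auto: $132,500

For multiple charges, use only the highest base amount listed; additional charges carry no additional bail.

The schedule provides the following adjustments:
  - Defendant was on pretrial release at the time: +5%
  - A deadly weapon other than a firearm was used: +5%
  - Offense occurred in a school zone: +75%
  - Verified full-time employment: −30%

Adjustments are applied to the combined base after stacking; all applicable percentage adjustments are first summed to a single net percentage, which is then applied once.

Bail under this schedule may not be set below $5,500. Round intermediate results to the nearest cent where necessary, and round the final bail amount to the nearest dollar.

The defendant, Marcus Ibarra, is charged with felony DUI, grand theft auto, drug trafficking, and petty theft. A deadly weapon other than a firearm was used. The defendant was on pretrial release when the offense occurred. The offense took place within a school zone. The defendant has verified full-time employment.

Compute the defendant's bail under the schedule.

Base amounts from the schedule: felony DUI $25,500; grand theft auto $132,500; drug trafficking $215,000; petty theft $1,500.
Stacking rule: use the highest base only. Highest is drug trafficking at $215,000. Combined base = $215,000.
Net percentage adjustment: +5% +5% +75% −30% = +55%. $215,000 × 1.55 = $333,250.
$333,250 is at or above the $5,500 minimum.

$333,250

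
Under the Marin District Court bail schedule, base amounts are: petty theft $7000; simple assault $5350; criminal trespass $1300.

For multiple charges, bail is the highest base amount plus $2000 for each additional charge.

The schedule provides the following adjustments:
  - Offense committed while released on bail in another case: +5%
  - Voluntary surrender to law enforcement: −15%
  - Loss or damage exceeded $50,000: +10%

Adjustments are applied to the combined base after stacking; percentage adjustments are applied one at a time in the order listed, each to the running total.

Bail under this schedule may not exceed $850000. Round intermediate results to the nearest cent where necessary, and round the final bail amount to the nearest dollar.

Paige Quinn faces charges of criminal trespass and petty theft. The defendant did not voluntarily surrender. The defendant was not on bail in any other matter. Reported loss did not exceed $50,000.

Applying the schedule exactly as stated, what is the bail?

Base amounts from the schedule: criminal trespass $1300; petty theft $7000.
Stacking rule: highest base plus $2000 per additional charge. Highest is petty theft at $7000; 1 additional charge → +$2000. Combined base = $9000.
No adjustment factors apply to this defendant.
$9000 is within the $850000 maximum.

$9000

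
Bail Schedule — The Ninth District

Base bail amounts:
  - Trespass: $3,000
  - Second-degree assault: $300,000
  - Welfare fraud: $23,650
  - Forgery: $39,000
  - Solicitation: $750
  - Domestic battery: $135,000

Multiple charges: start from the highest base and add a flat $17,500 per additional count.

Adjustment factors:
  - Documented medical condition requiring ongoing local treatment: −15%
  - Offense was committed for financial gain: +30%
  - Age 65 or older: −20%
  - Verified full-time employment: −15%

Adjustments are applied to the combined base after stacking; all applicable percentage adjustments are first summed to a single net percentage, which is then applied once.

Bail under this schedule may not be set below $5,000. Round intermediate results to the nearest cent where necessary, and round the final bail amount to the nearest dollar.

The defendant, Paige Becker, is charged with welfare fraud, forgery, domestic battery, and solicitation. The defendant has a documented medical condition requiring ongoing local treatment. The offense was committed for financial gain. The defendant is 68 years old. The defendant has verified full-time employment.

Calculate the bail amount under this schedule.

$150,000

Base amounts from the schedule: welfare fraud $23,650; forgery $39,000; domestic battery $135,000; solicitation $750.
Stacking rule: highest base plus $17,500 per additional charge. Highest is domestic battery at $135,000; 3 additional charges → +$52,500. Combined base = $187,500.
Net percentage adjustment: −15% +30% −20% −15% = −20%. $187,500 × 0.8 = $150,000.
$150,000 is at or above the $5,000 minimum.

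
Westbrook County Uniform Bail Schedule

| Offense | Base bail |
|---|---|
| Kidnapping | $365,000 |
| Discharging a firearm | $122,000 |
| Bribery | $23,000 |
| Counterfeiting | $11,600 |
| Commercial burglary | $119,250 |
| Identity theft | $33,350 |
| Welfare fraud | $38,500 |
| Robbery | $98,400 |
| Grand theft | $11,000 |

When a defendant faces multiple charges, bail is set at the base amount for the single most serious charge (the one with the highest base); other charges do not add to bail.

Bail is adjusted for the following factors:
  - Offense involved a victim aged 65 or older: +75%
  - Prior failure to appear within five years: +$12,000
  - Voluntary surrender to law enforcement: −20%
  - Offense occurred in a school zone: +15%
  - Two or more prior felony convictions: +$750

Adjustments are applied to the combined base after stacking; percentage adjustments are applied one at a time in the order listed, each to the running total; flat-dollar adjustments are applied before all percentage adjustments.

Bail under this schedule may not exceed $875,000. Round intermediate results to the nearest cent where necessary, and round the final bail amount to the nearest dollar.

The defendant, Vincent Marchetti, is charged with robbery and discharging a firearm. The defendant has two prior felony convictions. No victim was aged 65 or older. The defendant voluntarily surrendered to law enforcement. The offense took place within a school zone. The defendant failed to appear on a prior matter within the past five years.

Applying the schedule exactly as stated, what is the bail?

$123,970

Base amounts from the schedule: robbery $98,400; discharging a firearm $122,000.
Stacking rule: use the highest base only. Highest is discharging a firearm at $122,000. Combined base = $122,000.
Prior failure to appear within five years (+$12,000 flat): $122,000 + $12,000 = $134,000.
Two or more prior felony convictions (+$750 flat): $134,000 + $750 = $134,750.
Voluntary surrender to law enforcement (−20%): $134,750 × 0.8 = $107,800.
Offense occurred in a school zone (+15%): $107,800 × 1.15 = $123,970.
$123,970 is within the $875,000 maximum.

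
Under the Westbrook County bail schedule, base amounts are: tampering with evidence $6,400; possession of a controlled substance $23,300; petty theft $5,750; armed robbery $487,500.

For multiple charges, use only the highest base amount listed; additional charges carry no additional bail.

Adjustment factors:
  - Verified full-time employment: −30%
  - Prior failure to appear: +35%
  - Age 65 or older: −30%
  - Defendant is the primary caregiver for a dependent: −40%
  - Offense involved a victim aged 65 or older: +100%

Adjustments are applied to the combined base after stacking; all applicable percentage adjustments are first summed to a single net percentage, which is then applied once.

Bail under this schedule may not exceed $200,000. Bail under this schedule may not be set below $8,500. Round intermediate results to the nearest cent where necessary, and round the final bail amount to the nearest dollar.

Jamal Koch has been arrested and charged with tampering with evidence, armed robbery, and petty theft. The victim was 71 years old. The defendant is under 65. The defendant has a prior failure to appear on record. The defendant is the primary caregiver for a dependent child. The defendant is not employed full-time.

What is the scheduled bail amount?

Base amounts from the schedule: tampering with evidence $6,400; armed robbery $487,500; petty theft $5,750.
Stacking rule: use the highest base only. Highest is armed robbery at $487,500. Combined base = $487,500.
Net percentage adjustment: +35% −40% +100% = +95%. $487,500 × 1.95 = $950,625.
Result $950,625 exceeds the maximum of $200,000; bail is capped at $200,000.
$200,000 is at or above the $8,500 minimum.

$200,000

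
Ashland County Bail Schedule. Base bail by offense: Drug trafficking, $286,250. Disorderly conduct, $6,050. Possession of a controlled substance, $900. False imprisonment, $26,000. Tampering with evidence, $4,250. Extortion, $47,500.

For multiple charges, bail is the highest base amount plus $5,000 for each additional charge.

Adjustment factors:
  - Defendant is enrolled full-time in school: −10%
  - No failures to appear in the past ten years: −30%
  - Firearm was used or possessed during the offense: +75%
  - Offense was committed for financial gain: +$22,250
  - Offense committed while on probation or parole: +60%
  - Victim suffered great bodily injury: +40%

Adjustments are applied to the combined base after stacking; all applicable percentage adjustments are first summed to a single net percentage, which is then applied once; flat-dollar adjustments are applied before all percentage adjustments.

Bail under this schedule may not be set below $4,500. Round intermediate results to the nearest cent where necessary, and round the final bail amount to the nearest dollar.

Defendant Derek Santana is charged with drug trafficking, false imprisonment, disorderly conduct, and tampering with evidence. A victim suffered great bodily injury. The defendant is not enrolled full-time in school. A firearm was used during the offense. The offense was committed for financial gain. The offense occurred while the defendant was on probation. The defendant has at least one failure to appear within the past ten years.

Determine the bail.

Base amounts from the schedule: drug trafficking $286,250; false imprisonment $26,000; disorderly conduct $6,050; tampering with evidence $4,250.
Stacking rule: highest base plus $5,000 per additional charge. Highest is drug trafficking at $286,250; 3 additional charges → +$15,000. Combined base = $301,250.
Offense was committed for financial gain (+$22,250 flat): $301,250 + $22,250 = $323,500.
Net percentage adjustment: +75% +60% +40% = +175%. $323,500 × 2.75 = $889,625.
$889,625 is at or above the $4,500 minimum.

$889,625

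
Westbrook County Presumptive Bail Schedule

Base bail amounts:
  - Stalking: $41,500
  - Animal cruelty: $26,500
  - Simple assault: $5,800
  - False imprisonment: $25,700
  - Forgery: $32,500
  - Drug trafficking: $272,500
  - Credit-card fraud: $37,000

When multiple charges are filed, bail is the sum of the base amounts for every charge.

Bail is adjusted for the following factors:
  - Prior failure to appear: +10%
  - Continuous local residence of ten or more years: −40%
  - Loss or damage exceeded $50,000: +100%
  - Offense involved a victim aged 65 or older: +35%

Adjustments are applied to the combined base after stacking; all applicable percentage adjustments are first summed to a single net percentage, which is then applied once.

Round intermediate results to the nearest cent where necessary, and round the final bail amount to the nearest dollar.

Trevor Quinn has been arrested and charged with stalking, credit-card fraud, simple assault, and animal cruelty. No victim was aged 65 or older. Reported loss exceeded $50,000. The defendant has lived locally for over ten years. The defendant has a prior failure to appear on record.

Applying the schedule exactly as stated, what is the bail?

Base amounts from the schedule: stalking $41,500; credit-card fraud $37,000; simple assault $5,800; animal cruelty $26,500.
Stacking rule: sum of all bases. $41,500 + $37,000 + $5,800 + $26,500 = $110,800.
Net percentage adjustment: +10% −40% +100% = +70%. $110,800 × 1.7 = $188,360.

$188,360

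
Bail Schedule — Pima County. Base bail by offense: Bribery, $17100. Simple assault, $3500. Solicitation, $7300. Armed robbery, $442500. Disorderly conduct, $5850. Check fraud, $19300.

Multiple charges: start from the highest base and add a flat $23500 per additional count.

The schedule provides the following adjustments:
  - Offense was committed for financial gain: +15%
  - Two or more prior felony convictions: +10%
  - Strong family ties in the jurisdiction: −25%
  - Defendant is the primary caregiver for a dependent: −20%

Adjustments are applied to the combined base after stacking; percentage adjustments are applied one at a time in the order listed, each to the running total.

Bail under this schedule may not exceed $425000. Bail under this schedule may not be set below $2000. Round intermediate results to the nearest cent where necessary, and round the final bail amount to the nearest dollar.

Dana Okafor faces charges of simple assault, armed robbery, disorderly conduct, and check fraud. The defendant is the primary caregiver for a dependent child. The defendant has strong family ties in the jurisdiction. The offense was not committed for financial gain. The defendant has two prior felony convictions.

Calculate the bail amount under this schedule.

$338580

Base amounts from the schedule: simple assault $3500; armed robbery $442500; disorderly conduct $5850; check fraud $19300.
Stacking rule: highest base plus $23500 per additional charge. Highest is armed robbery at $442500; 3 additional charges → +$70500. Combined base = $513000.
Two or more prior felony convictions (+10%): $513000 × 1.1 = $564300.
Strong family ties in the jurisdiction (−25%): $564300 × 0.75 = $423225.
Defendant is the primary caregiver for a dependent (−20%): $423225 × 0.8 = $338580.
$338580 is within the $425000 maximum.
$338580 is at or above the $2000 minimum.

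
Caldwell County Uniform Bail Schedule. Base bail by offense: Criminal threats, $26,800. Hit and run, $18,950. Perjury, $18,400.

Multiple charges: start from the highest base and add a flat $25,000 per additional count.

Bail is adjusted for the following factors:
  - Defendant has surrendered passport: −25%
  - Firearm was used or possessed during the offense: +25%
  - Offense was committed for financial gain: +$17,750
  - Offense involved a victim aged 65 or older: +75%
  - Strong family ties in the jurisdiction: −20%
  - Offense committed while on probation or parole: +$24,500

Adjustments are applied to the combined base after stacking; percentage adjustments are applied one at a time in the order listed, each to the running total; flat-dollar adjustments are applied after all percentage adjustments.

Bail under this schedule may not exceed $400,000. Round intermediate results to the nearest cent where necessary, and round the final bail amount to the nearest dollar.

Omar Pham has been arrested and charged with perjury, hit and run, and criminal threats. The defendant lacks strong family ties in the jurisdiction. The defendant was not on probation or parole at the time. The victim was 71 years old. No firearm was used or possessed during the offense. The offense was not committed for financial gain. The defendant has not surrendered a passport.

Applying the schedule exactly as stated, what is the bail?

Base amounts from the schedule: perjury $18,400; hit and run $18,950; criminal threats $26,800.
Stacking rule: highest base plus $25,000 per additional charge. Highest is criminal threats at $26,800; 2 additional charges → +$50,000. Combined base = $76,800.
Offense involved a victim aged 65 or older (+75%): $76,800 × 1.75 = $134,400.
$134,400 is within the $400,000 maximum.

$134,400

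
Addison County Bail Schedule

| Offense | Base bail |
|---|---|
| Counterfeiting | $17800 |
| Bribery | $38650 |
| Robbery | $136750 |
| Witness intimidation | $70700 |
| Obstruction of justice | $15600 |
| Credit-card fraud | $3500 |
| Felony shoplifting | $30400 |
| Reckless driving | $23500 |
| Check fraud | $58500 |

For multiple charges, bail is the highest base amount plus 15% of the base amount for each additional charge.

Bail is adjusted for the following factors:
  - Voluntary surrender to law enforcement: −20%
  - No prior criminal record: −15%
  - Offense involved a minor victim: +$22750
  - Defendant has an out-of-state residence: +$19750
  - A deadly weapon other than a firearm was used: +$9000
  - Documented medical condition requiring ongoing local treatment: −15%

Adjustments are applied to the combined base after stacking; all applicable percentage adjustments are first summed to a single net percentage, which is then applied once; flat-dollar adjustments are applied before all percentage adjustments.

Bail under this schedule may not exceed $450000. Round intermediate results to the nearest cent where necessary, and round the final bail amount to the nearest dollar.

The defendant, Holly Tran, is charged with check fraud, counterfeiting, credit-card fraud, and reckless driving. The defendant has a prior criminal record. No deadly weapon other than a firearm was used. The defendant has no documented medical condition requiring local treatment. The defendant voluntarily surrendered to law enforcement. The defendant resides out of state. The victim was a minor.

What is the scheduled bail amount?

$86176

Base amounts from the schedule: check fraud $58500; counterfeiting $17800; credit-card fraud $3500; reckless driving $23500.
Stacking rule: highest base plus 15% of each additional charge. Highest is check fraud at $58500. Additional: $17800 × 15% = $2670; $3500 × 15% = $525; $23500 × 15% = $3525. Combined base = $58500 + $6720 = $65220.
Offense involved a minor victim (+$22750 flat): $65220 + $22750 = $87970.
Defendant has an out-of-state residence (+$19750 flat): $87970 + $19750 = $107720.
Voluntary surrender to law enforcement (−20%): $107720 × 0.8 = $86176.
$86176 is within the $450000 maximum.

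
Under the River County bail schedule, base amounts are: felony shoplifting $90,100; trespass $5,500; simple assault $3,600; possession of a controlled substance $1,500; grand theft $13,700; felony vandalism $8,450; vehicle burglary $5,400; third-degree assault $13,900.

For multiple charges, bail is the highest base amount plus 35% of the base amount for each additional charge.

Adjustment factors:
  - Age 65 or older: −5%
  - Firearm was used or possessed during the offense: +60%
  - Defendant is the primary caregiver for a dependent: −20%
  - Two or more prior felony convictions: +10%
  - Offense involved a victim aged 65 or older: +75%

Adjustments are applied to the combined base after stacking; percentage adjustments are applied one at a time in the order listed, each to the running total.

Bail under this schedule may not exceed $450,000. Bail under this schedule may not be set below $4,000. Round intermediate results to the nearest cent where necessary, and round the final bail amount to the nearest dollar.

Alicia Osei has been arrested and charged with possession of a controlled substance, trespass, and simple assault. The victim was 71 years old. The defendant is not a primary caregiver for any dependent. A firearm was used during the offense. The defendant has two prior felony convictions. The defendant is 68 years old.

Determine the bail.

Base amounts from the schedule: possession of a controlled substance $1,500; trespass $5,500; simple assault $3,600.
Stacking rule: highest base plus 35% of each additional charge. Highest is trespass at $5,500. Additional: $1,500 × 35% = $525; $3,600 × 35% = $1,260. Combined base = $5,500 + $1,785 = $7,285.
Age 65 or older (−5%): $7,285 × 0.95 = $6,920.75.
Firearm was used or possessed during the offense (+60%): $6,920.75 × 1.6 = $11,073.20.
Two or more prior felony convictions (+10%): $11,073.20 × 1.1 = $12,180.52.
Offense involved a victim aged 65 or older (+75%): $12,180.52 × 1.75 = $21,315.91.
$21,315.91 is within the $450,000 maximum.
$21,315.91 is at or above the $4,000 minimum.
Rounded to the nearest dollar: $21,316.

$21,316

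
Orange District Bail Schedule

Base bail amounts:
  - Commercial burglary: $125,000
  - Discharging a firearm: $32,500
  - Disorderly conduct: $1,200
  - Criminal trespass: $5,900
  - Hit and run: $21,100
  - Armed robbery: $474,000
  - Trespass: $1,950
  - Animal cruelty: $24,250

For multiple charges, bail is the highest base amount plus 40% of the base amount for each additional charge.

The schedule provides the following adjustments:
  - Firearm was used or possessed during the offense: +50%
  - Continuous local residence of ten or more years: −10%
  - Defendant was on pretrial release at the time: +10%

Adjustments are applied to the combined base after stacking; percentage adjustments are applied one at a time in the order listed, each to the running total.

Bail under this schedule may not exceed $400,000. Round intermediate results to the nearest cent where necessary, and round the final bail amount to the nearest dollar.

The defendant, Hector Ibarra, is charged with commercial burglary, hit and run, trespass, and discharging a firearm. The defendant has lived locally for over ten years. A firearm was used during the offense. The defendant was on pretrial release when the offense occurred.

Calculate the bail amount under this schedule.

Base amounts from the schedule: commercial burglary $125,000; hit and run $21,100; trespass $1,950; discharging a firearm $32,500.
Stacking rule: highest base plus 40% of each additional charge. Highest is commercial burglary at $125,000. Additional: $21,100 × 40% = $8,440; $1,950 × 40% = $780; $32,500 × 40% = $13,000. Combined base = $125,000 + $22,220 = $147,220.
Firearm was used or possessed during the offense (+50%): $147,220 × 1.5 = $220,830.
Continuous local residence of ten or more years (−10%): $220,830 × 0.9 = $198,747.
Defendant was on pretrial release at the time (+10%): $198,747 × 1.1 = $218,621.70.
$218,621.70 is within the $400,000 maximum.
Rounded to the nearest dollar: $218,622.

$218,622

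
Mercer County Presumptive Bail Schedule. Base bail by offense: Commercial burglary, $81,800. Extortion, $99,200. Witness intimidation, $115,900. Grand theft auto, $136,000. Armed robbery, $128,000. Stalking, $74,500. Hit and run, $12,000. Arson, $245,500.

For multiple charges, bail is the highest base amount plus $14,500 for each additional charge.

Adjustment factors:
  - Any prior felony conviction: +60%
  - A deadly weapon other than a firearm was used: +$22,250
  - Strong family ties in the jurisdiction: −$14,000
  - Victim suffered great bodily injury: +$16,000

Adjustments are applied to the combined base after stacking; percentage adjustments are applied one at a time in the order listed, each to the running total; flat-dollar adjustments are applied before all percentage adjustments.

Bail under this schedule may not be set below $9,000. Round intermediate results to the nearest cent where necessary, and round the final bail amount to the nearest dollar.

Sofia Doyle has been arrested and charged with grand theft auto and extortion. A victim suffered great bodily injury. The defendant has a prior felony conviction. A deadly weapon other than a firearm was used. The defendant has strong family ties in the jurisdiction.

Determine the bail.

$279,600

Base amounts from the schedule: grand theft auto $136,000; extortion $99,200.
Stacking rule: highest base plus $14,500 per additional charge. Highest is grand theft auto at $136,000; 1 additional charge → +$14,500. Combined base = $150,500.
A deadly weapon other than a firearm was used (+$22,250 flat): $150,500 + $22,250 = $172,750.
Strong family ties in the jurisdiction (−$14,000 flat): $172,750 − $14,000 = $158,750.
Victim suffered great bodily injury (+$16,000 flat): $158,750 + $16,000 = $174,750.
Any prior felony conviction (+60%): $174,750 × 1.6 = $279,600.
$279,600 is at or above the $9,000 minimum.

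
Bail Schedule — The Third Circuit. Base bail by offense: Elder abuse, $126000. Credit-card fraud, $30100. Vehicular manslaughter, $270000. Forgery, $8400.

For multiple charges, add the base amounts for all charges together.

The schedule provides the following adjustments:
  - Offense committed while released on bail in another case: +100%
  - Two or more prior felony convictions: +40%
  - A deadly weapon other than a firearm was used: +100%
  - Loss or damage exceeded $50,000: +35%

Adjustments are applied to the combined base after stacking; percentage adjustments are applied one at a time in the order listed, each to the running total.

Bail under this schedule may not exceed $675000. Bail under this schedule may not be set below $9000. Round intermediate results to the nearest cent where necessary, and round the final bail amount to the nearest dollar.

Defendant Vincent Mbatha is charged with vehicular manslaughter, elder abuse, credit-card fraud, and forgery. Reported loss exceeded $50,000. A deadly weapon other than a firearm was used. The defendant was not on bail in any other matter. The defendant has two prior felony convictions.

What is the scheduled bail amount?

Base amounts from the schedule: vehicular manslaughter $270000; elder abuse $126000; credit-card fraud $30100; forgery $8400.
Stacking rule: sum of all bases. $270000 + $126000 + $30100 + $8400 = $434500.
Two or more prior felony convictions (+40%): $434500 × 1.4 = $608300.
A deadly weapon other than a firearm was used (+100%): $608300 × 2 = $1216600.
Loss or damage exceeded $50,000 (+35%): $1216600 × 1.35 = $1642410.
Result $1642410 exceeds the maximum of $675000; bail is capped at $675000.
$675000 is at or above the $9000 minimum.

$675000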